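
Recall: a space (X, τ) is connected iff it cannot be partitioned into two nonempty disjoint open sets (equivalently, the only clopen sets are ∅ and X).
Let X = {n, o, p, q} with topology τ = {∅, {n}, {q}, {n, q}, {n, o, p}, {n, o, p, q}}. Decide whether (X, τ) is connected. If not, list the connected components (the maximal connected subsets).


(X, τ) is disconnected; components = [{q}, {n, o, p}].

Find clopen sets (U ∈ τ with X ∖ U ∈ τ):
  U = ∅, X ∖ U = {n, o, p, q} — both open, so U is clopen.
  U = {q}, X ∖ U = {n, o, p} — both open, so U is clopen.
  U = {n, o, p}, X ∖ U = {q} — both open, so U is clopen.
  U = {n, o, p, q}, X ∖ U = ∅ — both open, so U is clopen.
Nontrivial clopen(s) exist: e.g. {q}. So (X, τ) is disconnected.
Compute connected components by grouping points that agree on all clopens:
  component: {q}
  component: {n, o, p}


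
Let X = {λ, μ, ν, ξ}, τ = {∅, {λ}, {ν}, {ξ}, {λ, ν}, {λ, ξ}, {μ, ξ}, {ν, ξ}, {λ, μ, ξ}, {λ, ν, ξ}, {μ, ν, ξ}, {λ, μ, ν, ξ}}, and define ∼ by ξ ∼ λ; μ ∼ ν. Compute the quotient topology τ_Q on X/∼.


X/∼ = {[λ=ξ], [μ=ν]}; |τ_Q| = 3.

Equivalence classes: [λ=ξ], [μ=ν].
Quotient map π: X → X/∼ sends λ ↦ [λ=ξ], μ ↦ [μ=ν], ν ↦ [μ=ν], ξ ↦ [λ=ξ].
For each subset V ⊆ X/∼, compute π^{-1}(V) ⊆ X and check whether π^{-1}(V) ∈ τ. V is open in τ_Q iff π^{-1}(V) ∈ τ.
  V = {}: π^{-1}(V) = ∅ ∈ τ ✓.
  V = {[λ=ξ]}: π^{-1}(V) = {λ, ξ} ∈ τ ✓.
  V = {[μ=ν]}: π^{-1}(V) = {μ, ν} ∉ τ ✗.
  V = {[λ=ξ], [μ=ν]}: π^{-1}(V) = {λ, μ, ν, ξ} ∈ τ ✓.
Open sets in the quotient: τ_Q = {{}, {[λ=ξ]}, {[λ=ξ], [μ=ν]}} (3 elements).


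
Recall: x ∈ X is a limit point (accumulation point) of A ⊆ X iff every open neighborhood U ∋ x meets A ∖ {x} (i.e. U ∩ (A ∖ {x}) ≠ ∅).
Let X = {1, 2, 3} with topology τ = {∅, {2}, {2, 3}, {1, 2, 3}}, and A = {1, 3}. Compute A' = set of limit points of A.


A' = {1}

For each x ∈ X, list the open sets U ∈ τ with x ∈ U, then check whether U ∩ (A ∖ {x}) ≠ ∅ for every such U.
  x = 1: opens ∋ x are {1, 2, 3}; each meets A ∖ {1}, so x IS a limit point.
  x = 2: open {2} ∋ x has {2} ∩ (A ∖ {2}) = ∅, so x is NOT a limit point.
  x = 3: open {2, 3} ∋ x has {2, 3} ∩ (A ∖ {3}) = ∅, so x is NOT a limit point.
Collecting: A' = {1}.


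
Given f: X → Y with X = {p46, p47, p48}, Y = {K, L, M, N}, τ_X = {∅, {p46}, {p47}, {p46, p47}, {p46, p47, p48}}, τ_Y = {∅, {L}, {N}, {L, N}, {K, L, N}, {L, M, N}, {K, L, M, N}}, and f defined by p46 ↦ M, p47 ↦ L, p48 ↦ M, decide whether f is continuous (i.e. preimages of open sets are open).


f IS continuous.

Compute f^{-1}(U) for each U ∈ τ_Y:
  U = ∅: f^{-1}(U) = ∅ ∈ τ_X ✓.
  U = {L}: f^{-1}(U) = {p47} ∈ τ_X ✓.
  U = {N}: f^{-1}(U) = ∅ ∈ τ_X ✓.
  U = {L, N}: f^{-1}(U) = {p47} ∈ τ_X ✓.
  U = {K, L, N}: f^{-1}(U) = {p47} ∈ τ_X ✓.
  U = {L, M, N}: f^{-1}(U) = {p46, p47, p48} ∈ τ_X ✓.
  U = {K, L, M, N}: f^{-1}(U) = {p46, p47, p48} ∈ τ_X ✓.
Every preimage lies in τ_X, so f IS continuous.


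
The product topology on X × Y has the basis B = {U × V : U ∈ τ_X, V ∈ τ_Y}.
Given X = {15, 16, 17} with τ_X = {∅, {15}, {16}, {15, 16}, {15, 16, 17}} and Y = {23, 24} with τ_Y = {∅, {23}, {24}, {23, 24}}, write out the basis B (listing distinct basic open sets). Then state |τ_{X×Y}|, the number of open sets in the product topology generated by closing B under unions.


Basis B = {∅ × ∅, {15} × {23}, {15} × {24}, {16} × {23}, {16} × {24}, {15} × {23, 24}, {15, 16} × {23}, {15, 16} × {24}, {16} × {23, 24}, {15, 16, 17} × {23}, {15, 16, 17} × {24}, {15, 16} × {23, 24}, {15, 16, 17} × {23, 24}}; |τ_{X×Y}| = 25.

Enumerate products U × V with U ∈ τ_X, V ∈ τ_Y (deduplicated):
  ∅ × ∅ = {} (∅)
  {15} × {23} = {(15,23)}
  {15} × {24} = {(15,24)}
  {16} × {23} = {(16,23)}
  {16} × {24} = {(16,24)}
  {15} × {23, 24} = {(15,23), (15,24)}
  {15, 16} × {23} = {(15,23), (16,23)}
  {15, 16} × {24} = {(15,24), (16,24)}
  {16} × {23, 24} = {(16,23), (16,24)}
  {15, 16, 17} × {23} = {(15,23), (16,23), (17,23)}
  {15, 16, 17} × {24} = {(15,24), (16,24), (17,24)}
  {15, 16} × {23, 24} = {(15,23), (15,24), (16,23), (16,24)}
  {15, 16, 17} × {23, 24} = {(15,23), (15,24), (16,23), (16,24), (17,23), (17,24)}
These 13 distinct sets form the basis B.
Close under arbitrary unions to get τ_{X×Y}; counting gives |τ_{X×Y}| = 25.


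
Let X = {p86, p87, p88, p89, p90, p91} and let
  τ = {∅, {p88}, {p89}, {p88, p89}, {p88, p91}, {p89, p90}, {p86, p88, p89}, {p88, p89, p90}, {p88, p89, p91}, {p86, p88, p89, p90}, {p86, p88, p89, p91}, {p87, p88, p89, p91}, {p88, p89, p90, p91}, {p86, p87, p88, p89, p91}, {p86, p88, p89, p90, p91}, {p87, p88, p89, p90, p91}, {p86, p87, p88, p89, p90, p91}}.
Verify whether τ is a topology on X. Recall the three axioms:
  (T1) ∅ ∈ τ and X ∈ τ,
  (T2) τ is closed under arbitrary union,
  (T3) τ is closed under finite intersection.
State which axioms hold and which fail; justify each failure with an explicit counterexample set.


τ IS a topology on X.

Axiom (T1): ∅ ∈ τ? Yes; X ∈ τ? Yes.
Axiom (T2/T3): check pairwise unions and intersections of members of τ.
All pairwise intersections and unions checked — each lies in τ. Therefore τ satisfies (T1), (T2), (T3): it IS a topology on X.


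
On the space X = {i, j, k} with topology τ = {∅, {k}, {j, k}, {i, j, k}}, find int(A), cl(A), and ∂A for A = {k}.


int(A) = {k}, cl(A) = {i, j, k}, ∂A = {i, j}.

Closed sets in (X, τ) are complements of opens:
  closed(X, τ) = {∅, {i}, {i, j}, {i, j, k}}.
int(A) = ⋃ {U ∈ τ : U ⊆ A}. Opens contained in A: ∅, {k}.
Taking the union of these: int(A) = {k}.
cl(A) = ⋂ {C closed : A ⊆ C}. Closed sets containing A: {i, j, k}.
Intersecting these: cl(A) = {i, j, k}.
∂A = cl(A) ∖ int(A) = {i, j, k} ∖ {k} = {i, j}.


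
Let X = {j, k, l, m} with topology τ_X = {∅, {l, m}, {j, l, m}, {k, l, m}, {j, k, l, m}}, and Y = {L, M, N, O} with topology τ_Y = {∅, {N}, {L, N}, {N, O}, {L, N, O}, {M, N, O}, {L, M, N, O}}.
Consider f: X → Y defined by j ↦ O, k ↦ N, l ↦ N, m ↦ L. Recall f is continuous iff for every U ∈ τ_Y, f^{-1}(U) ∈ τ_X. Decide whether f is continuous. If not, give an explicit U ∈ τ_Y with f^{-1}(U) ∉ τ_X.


f is NOT continuous.

Compute f^{-1}(U) for each U ∈ τ_Y:
  U = ∅: f^{-1}(U) = ∅ ∈ τ_X ✓.
  U = {N}: f^{-1}(U) = {k, l} ∉ τ_X ✗.
  U = {L, N}: f^{-1}(U) = {k, l, m} ∈ τ_X ✓.
  U = {N, O}: f^{-1}(U) = {j, k, l} ∉ τ_X ✗.
  U = {L, N, O}: f^{-1}(U) = {j, k, l, m} ∈ τ_X ✓.
  U = {M, N, O}: f^{-1}(U) = {j, k, l} ∉ τ_X ✗.
  U = {L, M, N, O}: f^{-1}(U) = {j, k, l, m} ∈ τ_X ✓.
Found U = {N} with f^{-1}(U) = {k, l} not in τ_X. Therefore f is NOT continuous.


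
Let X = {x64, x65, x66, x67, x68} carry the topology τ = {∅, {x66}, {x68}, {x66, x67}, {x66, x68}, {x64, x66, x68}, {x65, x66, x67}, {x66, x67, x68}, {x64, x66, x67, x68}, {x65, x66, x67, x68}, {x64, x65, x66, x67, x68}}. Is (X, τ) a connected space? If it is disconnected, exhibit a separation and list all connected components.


(X, τ) is connected.

Find clopen sets (U ∈ τ with X ∖ U ∈ τ):
  U = ∅, X ∖ U = {x64, x65, x66, x67, x68} — both open, so U is clopen.
  U = {x64, x65, x66, x67, x68}, X ∖ U = ∅ — both open, so U is clopen.
Only trivial clopens (∅ and X) exist, so (X, τ) is connected.
Compute connected components by grouping points that agree on all clopens:
  component: {x64, x65, x66, x67, x68}


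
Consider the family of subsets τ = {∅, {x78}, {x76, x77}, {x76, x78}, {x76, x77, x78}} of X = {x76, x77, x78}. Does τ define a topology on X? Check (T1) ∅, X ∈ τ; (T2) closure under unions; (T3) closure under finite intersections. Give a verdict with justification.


τ is NOT a topology on X.

Axiom (T1): ∅ ∈ τ? Yes; X ∈ τ? Yes.
Axiom (T2/T3): check pairwise unions and intersections of members of τ.
Counterexample for (T3): {x76, x77} ∩ {x76, x78} = {x76} ∉ τ. Therefore τ is NOT a topology.


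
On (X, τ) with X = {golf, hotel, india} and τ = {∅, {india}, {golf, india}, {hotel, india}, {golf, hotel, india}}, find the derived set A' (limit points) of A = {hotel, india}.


A' = {golf, hotel}

For each x ∈ X, list the open sets U ∈ τ with x ∈ U, then check whether U ∩ (A ∖ {x}) ≠ ∅ for every such U.
  x = golf: opens ∋ x are {golf, india}, {golf, hotel, india}; each meets A ∖ {golf}, so x IS a limit point.
  x = hotel: opens ∋ x are {hotel, india}, {golf, hotel, india}; each meets A ∖ {hotel}, so x IS a limit point.
  x = india: open {india} ∋ x has {india} ∩ (A ∖ {india}) = ∅, so x is NOT a limit point.
Collecting: A' = {golf, hotel}.


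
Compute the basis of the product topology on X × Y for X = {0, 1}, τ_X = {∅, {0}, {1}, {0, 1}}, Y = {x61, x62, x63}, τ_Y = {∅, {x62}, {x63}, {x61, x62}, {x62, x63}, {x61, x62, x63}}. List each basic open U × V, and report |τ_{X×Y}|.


Basis B = {∅ × ∅, {0} × {x62}, {0} × {x63}, {1} × {x62}, {1} × {x63}, {0} × {x61, x62}, {0} × {x62, x63}, {0, 1} × {x62}, {0, 1} × {x63}, {1} × {x61, x62}, {1} × {x62, x63}, {0} × {x61, x62, x63}, {1} × {x61, x62, x63}, {0, 1} × {x61, x62}, {0, 1} × {x62, x63}, {0, 1} × {x61, x62, x63}}; |τ_{X×Y}| = 36.

Enumerate products U × V with U ∈ τ_X, V ∈ τ_Y (deduplicated):
  ∅ × ∅ = {} (∅)
  {0} × {x62} = {(0,x62)}
  {0} × {x63} = {(0,x63)}
  {1} × {x62} = {(1,x62)}
  {1} × {x63} = {(1,x63)}
  {0} × {x61, x62} = {(0,x61), (0,x62)}
  {0} × {x62, x63} = {(0,x62), (0,x63)}
  {0, 1} × {x62} = {(0,x62), (1,x62)}
  {0, 1} × {x63} = {(0,x63), (1,x63)}
  {1} × {x61, x62} = {(1,x61), (1,x62)}
  {1} × {x62, x63} = {(1,x62), (1,x63)}
  {0} × {x61, x62, x63} = {(0,x61), (0,x62), (0,x63)}
  {1} × {x61, x62, x63} = {(1,x61), (1,x62), (1,x63)}
  {0, 1} × {x61, x62} = {(0,x61), (0,x62), (1,x61), (1,x62)}
  {0, 1} × {x62, x63} = {(0,x62), (0,x63), (1,x62), (1,x63)}
  {0, 1} × {x61, x62, x63} = {(0,x61), (0,x62), (0,x63), (1,x61), (1,x62), (1,x63)}
These 16 distinct sets form the basis B.
Close under arbitrary unions to get τ_{X×Y}; counting gives |τ_{X×Y}| = 36.


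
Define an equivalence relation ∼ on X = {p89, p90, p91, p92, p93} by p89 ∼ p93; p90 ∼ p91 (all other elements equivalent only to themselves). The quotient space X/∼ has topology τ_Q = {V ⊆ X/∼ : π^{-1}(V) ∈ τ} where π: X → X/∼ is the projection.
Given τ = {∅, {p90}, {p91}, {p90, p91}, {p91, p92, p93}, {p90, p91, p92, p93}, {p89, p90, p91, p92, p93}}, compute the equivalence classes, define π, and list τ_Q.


X/∼ = {[p89=p93], [p90=p91], [p92]}; |τ_Q| = 3.

Equivalence classes: [p89=p93], [p90=p91], [p92].
Quotient map π: X → X/∼ sends p89 ↦ [p89=p93], p90 ↦ [p90=p91], p91 ↦ [p90=p91], p92 ↦ [p92], p93 ↦ [p89=p93].
For each subset V ⊆ X/∼, compute π^{-1}(V) ⊆ X and check whether π^{-1}(V) ∈ τ. V is open in τ_Q iff π^{-1}(V) ∈ τ.
  V = {}: π^{-1}(V) = ∅ ∈ τ ✓.
  V = {[p89=p93]}: π^{-1}(V) = {p89, p93} ∉ τ ✗.
  V = {[p90=p91]}: π^{-1}(V) = {p90, p91} ∈ τ ✓.
  V = {[p89=p93], [p90=p91]}: π^{-1}(V) = {p89, p90, p91, p93} ∉ τ ✗.
  V = {[p92]}: π^{-1}(V) = {p92} ∉ τ ✗.
  V = {[p89=p93], [p92]}: π^{-1}(V) = {p89, p92, p93} ∉ τ ✗.
  V = {[p90=p91], [p92]}: π^{-1}(V) = {p90, p91, p92} ∉ τ ✗.
  V = {[p89=p93], [p90=p91], [p92]}: π^{-1}(V) = {p89, p90, p91, p92, p93} ∈ τ ✓.
Open sets in the quotient: τ_Q = {{}, {[p90=p91]}, {[p89=p93], [p90=p91], [p92]}} (3 elements).


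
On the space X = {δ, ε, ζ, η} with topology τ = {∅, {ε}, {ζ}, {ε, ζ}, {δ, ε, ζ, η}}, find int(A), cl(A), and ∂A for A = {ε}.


int(A) = {ε}, cl(A) = {δ, ε, η}, ∂A = {δ, η}.

Closed sets in (X, τ) are complements of opens:
  closed(X, τ) = {∅, {δ, η}, {δ, ε, η}, {δ, ζ, η}, {δ, ε, ζ, η}}.
int(A) = ⋃ {U ∈ τ : U ⊆ A}. Opens contained in A: ∅, {ε}.
Taking the union of these: int(A) = {ε}.
cl(A) = ⋂ {C closed : A ⊆ C}. Closed sets containing A: {δ, ε, η}, {δ, ε, ζ, η}.
Intersecting these: cl(A) = {δ, ε, η}.
∂A = cl(A) ∖ int(A) = {δ, ε, η} ∖ {ε} = {δ, η}.


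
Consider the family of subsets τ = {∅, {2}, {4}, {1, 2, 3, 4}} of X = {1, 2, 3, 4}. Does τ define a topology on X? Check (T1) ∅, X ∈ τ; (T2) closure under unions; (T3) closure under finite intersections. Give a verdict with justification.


τ is NOT a topology on X.

Axiom (T1): ∅ ∈ τ? Yes; X ∈ τ? Yes.
Axiom (T2/T3): check pairwise unions and intersections of members of τ.
Counterexample for (T2): {2} ∪ {4} = {2, 4} ∉ τ. Therefore τ is NOT a topology.


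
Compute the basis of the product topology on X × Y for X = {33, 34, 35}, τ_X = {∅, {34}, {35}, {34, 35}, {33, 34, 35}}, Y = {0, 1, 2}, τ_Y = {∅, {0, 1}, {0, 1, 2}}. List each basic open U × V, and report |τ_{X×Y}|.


Basis B = {∅ × ∅, {34} × {0, 1}, {35} × {0, 1}, {34} × {0, 1, 2}, {35} × {0, 1, 2}, {34, 35} × {0, 1}, {33, 34, 35} × {0, 1}, {34, 35} × {0, 1, 2}, {33, 34, 35} × {0, 1, 2}}; |τ_{X×Y}| = 14.

Enumerate products U × V with U ∈ τ_X, V ∈ τ_Y (deduplicated):
  ∅ × ∅ = {} (∅)
  {34} × {0, 1} = {(34,0), (34,1)}
  {35} × {0, 1} = {(35,0), (35,1)}
  {34} × {0, 1, 2} = {(34,0), (34,1), (34,2)}
  {35} × {0, 1, 2} = {(35,0), (35,1), (35,2)}
  {34, 35} × {0, 1} = {(34,0), (34,1), (35,0), (35,1)}
  {33, 34, 35} × {0, 1} = {(33,0), (33,1), (34,0), (34,1), (35,0), (35,1)}
  {34, 35} × {0, 1, 2} = {(34,0), (34,1), (34,2), (35,0), (35,1), (35,2)}
  {33, 34, 35} × {0, 1, 2} = {(33,0), (33,1), (33,2), (34,0), (34,1), (34,2), (35,0), (35,1), (35,2)}
These 9 distinct sets form the basis B.
Close under arbitrary unions to get τ_{X×Y}; counting gives |τ_{X×Y}| = 14.


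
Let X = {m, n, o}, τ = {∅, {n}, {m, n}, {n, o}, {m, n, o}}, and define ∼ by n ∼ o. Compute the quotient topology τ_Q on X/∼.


X/∼ = {[m], [n=o]}; |τ_Q| = 3.

Equivalence classes: [m], [n=o].
Quotient map π: X → X/∼ sends m ↦ [m], n ↦ [n=o], o ↦ [n=o].
For each subset V ⊆ X/∼, compute π^{-1}(V) ⊆ X and check whether π^{-1}(V) ∈ τ. V is open in τ_Q iff π^{-1}(V) ∈ τ.
  V = {}: π^{-1}(V) = ∅ ∈ τ ✓.
  V = {[m]}: π^{-1}(V) = {m} ∉ τ ✗.
  V = {[n=o]}: π^{-1}(V) = {n, o} ∈ τ ✓.
  V = {[m], [n=o]}: π^{-1}(V) = {m, n, o} ∈ τ ✓.
Open sets in the quotient: τ_Q = {{}, {[n=o]}, {[m], [n=o]}} (3 elements).


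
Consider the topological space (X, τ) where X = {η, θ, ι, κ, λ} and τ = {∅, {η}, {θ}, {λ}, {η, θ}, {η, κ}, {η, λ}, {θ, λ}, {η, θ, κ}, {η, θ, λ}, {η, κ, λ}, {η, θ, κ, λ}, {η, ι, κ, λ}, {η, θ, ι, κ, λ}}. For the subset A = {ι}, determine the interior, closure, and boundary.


int(A) = ∅, cl(A) = {ι}, ∂A = {ι}.

Closed sets in (X, τ) are complements of opens:
  closed(X, τ) = {∅, {θ}, {ι}, {θ, ι}, {ι, κ}, {ι, λ}, {η, ι, κ}, {θ, ι, κ}, {θ, ι, λ}, {ι, κ, λ}, {η, θ, ι, κ}, {η, ι, κ, λ}, {θ, ι, κ, λ}, {η, θ, ι, κ, λ}}.
int(A) = ⋃ {U ∈ τ : U ⊆ A}. Opens contained in A: ∅.
Taking the union of these: int(A) = ∅.
cl(A) = ⋂ {C closed : A ⊆ C}. Closed sets containing A: {ι}, {θ, ι}, {ι, κ}, {ι, λ}, {η, ι, κ}, {θ, ι, κ}, {θ, ι, λ}, {ι, κ, λ}, {η, θ, ι, κ}, {η, ι, κ, λ}, {θ, ι, κ, λ}, {η, θ, ι, κ, λ}.
Intersecting these: cl(A) = {ι}.
∂A = cl(A) ∖ int(A) = {ι} ∖ ∅ = {ι}.


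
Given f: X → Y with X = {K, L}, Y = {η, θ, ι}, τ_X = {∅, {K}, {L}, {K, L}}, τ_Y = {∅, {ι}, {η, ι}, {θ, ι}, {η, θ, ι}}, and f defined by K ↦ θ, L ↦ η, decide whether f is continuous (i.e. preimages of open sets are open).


f IS continuous.

Compute f^{-1}(U) for each U ∈ τ_Y:
  U = ∅: f^{-1}(U) = ∅ ∈ τ_X ✓.
  U = {ι}: f^{-1}(U) = ∅ ∈ τ_X ✓.
  U = {η, ι}: f^{-1}(U) = {L} ∈ τ_X ✓.
  U = {θ, ι}: f^{-1}(U) = {K} ∈ τ_X ✓.
  U = {η, θ, ι}: f^{-1}(U) = {K, L} ∈ τ_X ✓.
Every preimage lies in τ_X, so f IS continuous.


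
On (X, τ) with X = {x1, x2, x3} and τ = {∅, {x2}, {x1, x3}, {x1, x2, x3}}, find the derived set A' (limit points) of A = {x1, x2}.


A' = {x3}

For each x ∈ X, list the open sets U ∈ τ with x ∈ U, then check whether U ∩ (A ∖ {x}) ≠ ∅ for every such U.
  x = x1: open {x1, x3} ∋ x has {x1, x3} ∩ (A ∖ {x1}) = ∅, so x is NOT a limit point.
  x = x2: open {x2} ∋ x has {x2} ∩ (A ∖ {x2}) = ∅, so x is NOT a limit point.
  x = x3: opens ∋ x are {x1, x3}, {x1, x2, x3}; each meets A ∖ {x3}, so x IS a limit point.
Collecting: A' = {x3}.


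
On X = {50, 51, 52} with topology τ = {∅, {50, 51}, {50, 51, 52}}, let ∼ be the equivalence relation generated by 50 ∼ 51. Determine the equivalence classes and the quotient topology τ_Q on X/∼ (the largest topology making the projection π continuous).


X/∼ = {[50=51], [52]}; |τ_Q| = 3.

Equivalence classes: [50=51], [52].
Quotient map π: X → X/∼ sends 50 ↦ [50=51], 51 ↦ [50=51], 52 ↦ [52].
For each subset V ⊆ X/∼, compute π^{-1}(V) ⊆ X and check whether π^{-1}(V) ∈ τ. V is open in τ_Q iff π^{-1}(V) ∈ τ.
  V = {}: π^{-1}(V) = ∅ ∈ τ ✓.
  V = {[50=51]}: π^{-1}(V) = {50, 51} ∈ τ ✓.
  V = {[52]}: π^{-1}(V) = {52} ∉ τ ✗.
  V = {[50=51], [52]}: π^{-1}(V) = {50, 51, 52} ∈ τ ✓.
Open sets in the quotient: τ_Q = {{}, {[50=51]}, {[50=51], [52]}} (3 elements).


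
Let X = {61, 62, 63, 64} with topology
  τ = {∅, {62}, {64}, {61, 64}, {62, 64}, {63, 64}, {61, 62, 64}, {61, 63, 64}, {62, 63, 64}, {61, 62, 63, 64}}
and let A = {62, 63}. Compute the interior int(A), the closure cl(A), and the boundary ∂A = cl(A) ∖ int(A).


int(A) = {62}, cl(A) = {62, 63}, ∂A = {63}.

Closed sets in (X, τ) are complements of opens:
  closed(X, τ) = {∅, {61}, {62}, {63}, {61, 62}, {61, 63}, {62, 63}, {61, 62, 63}, {61, 63, 64}, {61, 62, 63, 64}}.
int(A) = ⋃ {U ∈ τ : U ⊆ A}. Opens contained in A: ∅, {62}.
Taking the union of these: int(A) = {62}.
cl(A) = ⋂ {C closed : A ⊆ C}. Closed sets containing A: {62, 63}, {61, 62, 63}, {61, 62, 63, 64}.
Intersecting these: cl(A) = {62, 63}.
∂A = cl(A) ∖ int(A) = {62, 63} ∖ {62} = {63}.


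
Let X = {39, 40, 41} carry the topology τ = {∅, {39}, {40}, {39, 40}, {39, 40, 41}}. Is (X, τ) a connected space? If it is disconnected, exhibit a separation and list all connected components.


(X, τ) is connected.

Find clopen sets (U ∈ τ with X ∖ U ∈ τ):
  U = ∅, X ∖ U = {39, 40, 41} — both open, so U is clopen.
  U = {39, 40, 41}, X ∖ U = ∅ — both open, so U is clopen.
Only trivial clopens (∅ and X) exist, so (X, τ) is connected.
Compute connected components by grouping points that agree on all clopens:
  component: {39, 40, 41}


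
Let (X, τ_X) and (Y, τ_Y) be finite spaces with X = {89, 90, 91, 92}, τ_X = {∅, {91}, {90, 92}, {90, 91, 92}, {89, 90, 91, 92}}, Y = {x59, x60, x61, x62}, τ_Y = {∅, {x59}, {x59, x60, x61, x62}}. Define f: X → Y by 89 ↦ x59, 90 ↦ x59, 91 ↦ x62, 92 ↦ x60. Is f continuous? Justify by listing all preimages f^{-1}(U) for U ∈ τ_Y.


f is NOT continuous.

Compute f^{-1}(U) for each U ∈ τ_Y:
  U = ∅: f^{-1}(U) = ∅ ∈ τ_X ✓.
  U = {x59}: f^{-1}(U) = {89, 90} ∉ τ_X ✗.
  U = {x59, x60, x61, x62}: f^{-1}(U) = {89, 90, 91, 92} ∈ τ_X ✓.
Found U = {x59} with f^{-1}(U) = {89, 90} not in τ_X. Therefore f is NOT continuous.


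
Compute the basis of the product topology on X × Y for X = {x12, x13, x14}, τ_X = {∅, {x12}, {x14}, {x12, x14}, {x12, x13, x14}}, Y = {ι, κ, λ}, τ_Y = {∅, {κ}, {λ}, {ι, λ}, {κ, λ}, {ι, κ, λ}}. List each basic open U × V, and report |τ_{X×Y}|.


Basis B = {∅ × ∅, {x12} × {κ}, {x12} × {λ}, {x14} × {κ}, {x14} × {λ}, {x12} × {ι, λ}, {x12} × {κ, λ}, {x12, x14} × {κ}, {x12, x14} × {λ}, {x14} × {ι, λ}, {x14} × {κ, λ}, {x12} × {ι, κ, λ}, {x12, x13, x14} × {κ}, {x12, x13, x14} × {λ}, {x14} × {ι, κ, λ}, {x12, x14} × {ι, λ}, {x12, x14} × {κ, λ}, {x12, x14} × {ι, κ, λ}, {x12, x13, x14} × {ι, λ}, {x12, x13, x14} × {κ, λ}, {x12, x13, x14} × {ι, κ, λ}}; |τ_{X×Y}| = 70.

Enumerate products U × V with U ∈ τ_X, V ∈ τ_Y (deduplicated):
  ∅ × ∅ = {} (∅)
  {x12} × {κ} = {(x12,κ)}
  {x12} × {λ} = {(x12,λ)}
  {x14} × {κ} = {(x14,κ)}
  {x14} × {λ} = {(x14,λ)}
  {x12} × {ι, λ} = {(x12,ι), (x12,λ)}
  {x12} × {κ, λ} = {(x12,κ), (x12,λ)}
  {x12, x14} × {κ} = {(x12,κ), (x14,κ)}
  {x12, x14} × {λ} = {(x12,λ), (x14,λ)}
  {x14} × {ι, λ} = {(x14,ι), (x14,λ)}
  {x14} × {κ, λ} = {(x14,κ), (x14,λ)}
  {x12} × {ι, κ, λ} = {(x12,ι), (x12,κ), (x12,λ)}
  {x12, x13, x14} × {κ} = {(x12,κ), (x13,κ), (x14,κ)}
  {x12, x13, x14} × {λ} = {(x12,λ), (x13,λ), (x14,λ)}
  {x14} × {ι, κ, λ} = {(x14,ι), (x14,κ), (x14,λ)}
  {x12, x14} × {ι, λ} = {(x12,ι), (x12,λ), (x14,ι), (x14,λ)}
  {x12, x14} × {κ, λ} = {(x12,κ), (x12,λ), (x14,κ), (x14,λ)}
  {x12, x14} × {ι, κ, λ} = {(x12,ι), (x12,κ), (x12,λ), (x14,ι), (x14,κ), (x14,λ)}
  {x12, x13, x14} × {ι, λ} = {(x12,ι), (x12,λ), (x13,ι), (x13,λ), (x14,ι), (x14,λ)}
  {x12, x13, x14} × {κ, λ} = {(x12,κ), (x12,λ), (x13,κ), (x13,λ), (x14,κ), (x14,λ)}
  {x12, x13, x14} × {ι, κ, λ} = {(x12,ι), (x12,κ), (x12,λ), (x13,ι), (x13,κ), (x13,λ), (x14,ι), (x14,κ), (x14,λ)}
These 21 distinct sets form the basis B.
Close under arbitrary unions to get τ_{X×Y}; counting gives |τ_{X×Y}| = 70.


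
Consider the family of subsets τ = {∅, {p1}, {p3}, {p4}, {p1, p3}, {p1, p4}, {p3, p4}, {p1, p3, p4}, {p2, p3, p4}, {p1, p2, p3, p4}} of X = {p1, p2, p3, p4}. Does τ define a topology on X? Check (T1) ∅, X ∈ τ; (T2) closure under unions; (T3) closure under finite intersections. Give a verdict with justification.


τ IS a topology on X.

Axiom (T1): ∅ ∈ τ? Yes; X ∈ τ? Yes.
Axiom (T2/T3): check pairwise unions and intersections of members of τ.
All pairwise intersections and unions checked — each lies in τ. Therefore τ satisfies (T1), (T2), (T3): it IS a topology on X.


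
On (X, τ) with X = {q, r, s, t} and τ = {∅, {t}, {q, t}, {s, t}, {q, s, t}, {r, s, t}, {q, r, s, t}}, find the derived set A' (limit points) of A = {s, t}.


A' = {q, r, s}

For each x ∈ X, list the open sets U ∈ τ with x ∈ U, then check whether U ∩ (A ∖ {x}) ≠ ∅ for every such U.
  x = q: opens ∋ x are {q, t}, {q, s, t}, {q, r, s, t}; each meets A ∖ {q}, so x IS a limit point.
  x = r: opens ∋ x are {r, s, t}, {q, r, s, t}; each meets A ∖ {r}, so x IS a limit point.
  x = s: opens ∋ x are {s, t}, {q, s, t}, {r, s, t}, {q, r, s, t}; each meets A ∖ {s}, so x IS a limit point.
  x = t: open {t} ∋ x has {t} ∩ (A ∖ {t}) = ∅, so x is NOT a limit point.
Collecting: A' = {q, r, s}.


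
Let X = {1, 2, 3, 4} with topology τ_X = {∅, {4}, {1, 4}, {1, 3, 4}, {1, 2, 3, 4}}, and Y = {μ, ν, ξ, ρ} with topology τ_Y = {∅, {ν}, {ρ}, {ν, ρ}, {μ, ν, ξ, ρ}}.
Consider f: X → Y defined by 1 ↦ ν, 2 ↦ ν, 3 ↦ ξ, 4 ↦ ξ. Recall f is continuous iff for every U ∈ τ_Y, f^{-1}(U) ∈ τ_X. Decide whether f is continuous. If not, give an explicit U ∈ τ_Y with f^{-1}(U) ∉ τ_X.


f is NOT continuous.

Compute f^{-1}(U) for each U ∈ τ_Y:
  U = ∅: f^{-1}(U) = ∅ ∈ τ_X ✓.
  U = {ν}: f^{-1}(U) = {1, 2} ∉ τ_X ✗.
  U = {ρ}: f^{-1}(U) = ∅ ∈ τ_X ✓.
  U = {ν, ρ}: f^{-1}(U) = {1, 2} ∉ τ_X ✗.
  U = {μ, ν, ξ, ρ}: f^{-1}(U) = {1, 2, 3, 4} ∈ τ_X ✓.
Found U = {ν} with f^{-1}(U) = {1, 2} not in τ_X. Therefore f is NOT continuous.


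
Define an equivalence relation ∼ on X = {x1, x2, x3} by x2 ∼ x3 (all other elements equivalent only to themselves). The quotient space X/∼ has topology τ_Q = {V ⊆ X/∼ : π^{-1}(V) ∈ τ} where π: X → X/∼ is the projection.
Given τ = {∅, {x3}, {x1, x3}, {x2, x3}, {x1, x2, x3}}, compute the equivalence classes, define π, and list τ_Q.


X/∼ = {[x1], [x2=x3]}; |τ_Q| = 3.

Equivalence classes: [x1], [x2=x3].
Quotient map π: X → X/∼ sends x1 ↦ [x1], x2 ↦ [x2=x3], x3 ↦ [x2=x3].
For each subset V ⊆ X/∼, compute π^{-1}(V) ⊆ X and check whether π^{-1}(V) ∈ τ. V is open in τ_Q iff π^{-1}(V) ∈ τ.
  V = {}: π^{-1}(V) = ∅ ∈ τ ✓.
  V = {[x1]}: π^{-1}(V) = {x1} ∉ τ ✗.
  V = {[x2=x3]}: π^{-1}(V) = {x2, x3} ∈ τ ✓.
  V = {[x1], [x2=x3]}: π^{-1}(V) = {x1, x2, x3} ∈ τ ✓.
Open sets in the quotient: τ_Q = {{}, {[x2=x3]}, {[x1], [x2=x3]}} (3 elements).


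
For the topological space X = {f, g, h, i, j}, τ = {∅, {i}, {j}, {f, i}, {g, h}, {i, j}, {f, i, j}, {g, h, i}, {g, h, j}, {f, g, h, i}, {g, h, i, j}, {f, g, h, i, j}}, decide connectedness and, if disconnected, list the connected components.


(X, τ) is disconnected; components = [{j}, {f, i}, {g, h}].

Find clopen sets (U ∈ τ with X ∖ U ∈ τ):
  U = ∅, X ∖ U = {f, g, h, i, j} — both open, so U is clopen.
  U = {j}, X ∖ U = {f, g, h, i} — both open, so U is clopen.
  U = {f, i}, X ∖ U = {g, h, j} — both open, so U is clopen.
  U = {g, h}, X ∖ U = {f, i, j} — both open, so U is clopen.
  U = {f, i, j}, X ∖ U = {g, h} — both open, so U is clopen.
  U = {g, h, j}, X ∖ U = {f, i} — both open, so U is clopen.
  U = {f, g, h, i}, X ∖ U = {j} — both open, so U is clopen.
  U = {f, g, h, i, j}, X ∖ U = ∅ — both open, so U is clopen.
Nontrivial clopen(s) exist: e.g. {f, i, j}. So (X, τ) is disconnected.
Compute connected components by grouping points that agree on all clopens:
  component: {j}
  component: {f, i}
  component: {g, h}


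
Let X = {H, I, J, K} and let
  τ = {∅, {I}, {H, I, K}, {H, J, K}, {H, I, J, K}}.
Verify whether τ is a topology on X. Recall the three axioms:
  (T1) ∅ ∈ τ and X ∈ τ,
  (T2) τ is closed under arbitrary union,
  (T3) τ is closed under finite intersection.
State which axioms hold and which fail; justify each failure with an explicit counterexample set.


τ is NOT a topology on X.

Axiom (T1): ∅ ∈ τ? Yes; X ∈ τ? Yes.
Axiom (T2/T3): check pairwise unions and intersections of members of τ.
Counterexample for (T3): {H, I, K} ∩ {H, J, K} = {H, K} ∉ τ. Therefore τ is NOT a topology.


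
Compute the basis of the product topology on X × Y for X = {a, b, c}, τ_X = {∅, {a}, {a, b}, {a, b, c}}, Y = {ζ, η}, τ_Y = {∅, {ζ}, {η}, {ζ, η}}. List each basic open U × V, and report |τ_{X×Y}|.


Basis B = {∅ × ∅, {a} × {ζ}, {a} × {η}, {a} × {ζ, η}, {a, b} × {ζ}, {a, b} × {η}, {a, b, c} × {ζ}, {a, b, c} × {η}, {a, b} × {ζ, η}, {a, b, c} × {ζ, η}}; |τ_{X×Y}| = 16.

Enumerate products U × V with U ∈ τ_X, V ∈ τ_Y (deduplicated):
  ∅ × ∅ = {} (∅)
  {a} × {ζ} = {(a,ζ)}
  {a} × {η} = {(a,η)}
  {a} × {ζ, η} = {(a,ζ), (a,η)}
  {a, b} × {ζ} = {(a,ζ), (b,ζ)}
  {a, b} × {η} = {(a,η), (b,η)}
  {a, b, c} × {ζ} = {(a,ζ), (b,ζ), (c,ζ)}
  {a, b, c} × {η} = {(a,η), (b,η), (c,η)}
  {a, b} × {ζ, η} = {(a,ζ), (a,η), (b,ζ), (b,η)}
  {a, b, c} × {ζ, η} = {(a,ζ), (a,η), (b,ζ), (b,η), (c,ζ), (c,η)}
These 10 distinct sets form the basis B.
Close under arbitrary unions to get τ_{X×Y}; counting gives |τ_{X×Y}| = 16.


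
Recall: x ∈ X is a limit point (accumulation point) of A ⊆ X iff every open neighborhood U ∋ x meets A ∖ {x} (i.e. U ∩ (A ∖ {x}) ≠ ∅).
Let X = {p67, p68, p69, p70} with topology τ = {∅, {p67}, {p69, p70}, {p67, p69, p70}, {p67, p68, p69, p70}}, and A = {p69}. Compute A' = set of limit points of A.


A' = {p68, p70}

For each x ∈ X, list the open sets U ∈ τ with x ∈ U, then check whether U ∩ (A ∖ {x}) ≠ ∅ for every such U.
  x = p67: open {p67} ∋ x has {p67} ∩ (A ∖ {p67}) = ∅, so x is NOT a limit point.
  x = p68: opens ∋ x are {p67, p68, p69, p70}; each meets A ∖ {p68}, so x IS a limit point.
  x = p69: open {p69, p70} ∋ x has {p69, p70} ∩ (A ∖ {p69}) = ∅, so x is NOT a limit point.
  x = p70: opens ∋ x are {p69, p70}, {p67, p69, p70}, {p67, p68, p69, p70}; each meets A ∖ {p70}, so x IS a limit point.
Collecting: A' = {p68, p70}.


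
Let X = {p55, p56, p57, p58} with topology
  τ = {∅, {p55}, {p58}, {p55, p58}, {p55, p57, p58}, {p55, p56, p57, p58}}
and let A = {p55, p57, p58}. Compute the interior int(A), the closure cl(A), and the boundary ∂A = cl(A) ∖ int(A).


int(A) = {p55, p57, p58}, cl(A) = {p55, p56, p57, p58}, ∂A = {p56}.

Closed sets in (X, τ) are complements of opens:
  closed(X, τ) = {∅, {p56}, {p56, p57}, {p55, p56, p57}, {p56, p57, p58}, {p55, p56, p57, p58}}.
int(A) = ⋃ {U ∈ τ : U ⊆ A}. Opens contained in A: ∅, {p55}, {p58}, {p55, p58}, {p55, p57, p58}.
Taking the union of these: int(A) = {p55, p57, p58}.
cl(A) = ⋂ {C closed : A ⊆ C}. Closed sets containing A: {p55, p56, p57, p58}.
Intersecting these: cl(A) = {p55, p56, p57, p58}.
∂A = cl(A) ∖ int(A) = {p55, p56, p57, p58} ∖ {p55, p57, p58} = {p56}.


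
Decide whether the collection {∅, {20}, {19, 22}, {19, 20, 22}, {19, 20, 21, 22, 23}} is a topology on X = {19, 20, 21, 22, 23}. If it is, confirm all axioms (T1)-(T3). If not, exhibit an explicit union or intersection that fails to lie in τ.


τ IS a topology on X.

Axiom (T1): ∅ ∈ τ? Yes; X ∈ τ? Yes.
Axiom (T2/T3): check pairwise unions and intersections of members of τ.
All pairwise intersections and unions checked — each lies in τ. Therefore τ satisfies (T1), (T2), (T3): it IS a topology on X.


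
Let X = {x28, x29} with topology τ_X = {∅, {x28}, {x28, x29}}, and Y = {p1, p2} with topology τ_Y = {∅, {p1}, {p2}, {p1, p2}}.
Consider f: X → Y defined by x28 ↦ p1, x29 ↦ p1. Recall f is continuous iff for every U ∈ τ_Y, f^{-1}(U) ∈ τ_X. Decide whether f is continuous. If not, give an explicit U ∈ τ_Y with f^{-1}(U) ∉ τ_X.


f IS continuous.

Compute f^{-1}(U) for each U ∈ τ_Y:
  U = ∅: f^{-1}(U) = ∅ ∈ τ_X ✓.
  U = {p1}: f^{-1}(U) = {x28, x29} ∈ τ_X ✓.
  U = {p2}: f^{-1}(U) = ∅ ∈ τ_X ✓.
  U = {p1, p2}: f^{-1}(U) = {x28, x29} ∈ τ_X ✓.
Every preimage lies in τ_X, so f IS continuous.


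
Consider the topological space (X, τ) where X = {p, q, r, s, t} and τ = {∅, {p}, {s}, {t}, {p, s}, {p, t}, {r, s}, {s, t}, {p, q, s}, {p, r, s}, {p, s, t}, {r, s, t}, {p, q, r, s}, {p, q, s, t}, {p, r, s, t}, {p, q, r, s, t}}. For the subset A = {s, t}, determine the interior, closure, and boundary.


int(A) = {s, t}, cl(A) = {q, r, s, t}, ∂A = {q, r}.

Closed sets in (X, τ) are complements of opens:
  closed(X, τ) = {∅, {q}, {r}, {t}, {p, q}, {q, r}, {q, t}, {r, t}, {p, q, r}, {p, q, t}, {q, r, s}, {q, r, t}, {p, q, r, s}, {p, q, r, t}, {q, r, s, t}, {p, q, r, s, t}}.
int(A) = ⋃ {U ∈ τ : U ⊆ A}. Opens contained in A: ∅, {s}, {t}, {s, t}.
Taking the union of these: int(A) = {s, t}.
cl(A) = ⋂ {C closed : A ⊆ C}. Closed sets containing A: {q, r, s, t}, {p, q, r, s, t}.
Intersecting these: cl(A) = {q, r, s, t}.
∂A = cl(A) ∖ int(A) = {q, r, s, t} ∖ {s, t} = {q, r}.


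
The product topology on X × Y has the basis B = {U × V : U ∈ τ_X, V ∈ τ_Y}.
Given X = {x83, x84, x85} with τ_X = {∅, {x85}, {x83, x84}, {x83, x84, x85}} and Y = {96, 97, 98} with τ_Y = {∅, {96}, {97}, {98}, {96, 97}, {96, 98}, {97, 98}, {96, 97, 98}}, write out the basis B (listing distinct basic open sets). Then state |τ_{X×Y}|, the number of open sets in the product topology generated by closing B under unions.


Basis B = {∅ × ∅, {x85} × {96}, {x85} × {97}, {x85} × {98}, {x83, x84} × {96}, {x83, x84} × {97}, {x83, x84} × {98}, {x85} × {96, 97}, {x85} × {96, 98}, {x85} × {97, 98}, {x83, x84, x85} × {96}, {x83, x84, x85} × {97}, {x83, x84, x85} × {98}, {x85} × {96, 97, 98}, {x83, x84} × {96, 97}, {x83, x84} × {96, 98}, {x83, x84} × {97, 98}, {x83, x84} × {96, 97, 98}, {x83, x84, x85} × {96, 97}, {x83, x84, x85} × {96, 98}, {x83, x84, x85} × {97, 98}, {x83, x84, x85} × {96, 97, 98}}; |τ_{X×Y}| = 64.

Enumerate products U × V with U ∈ τ_X, V ∈ τ_Y (deduplicated):
  ∅ × ∅ = {} (∅)
  {x85} × {96} = {(x85,96)}
  {x85} × {97} = {(x85,97)}
  {x85} × {98} = {(x85,98)}
  {x83, x84} × {96} = {(x83,96), (x84,96)}
  {x83, x84} × {97} = {(x83,97), (x84,97)}
  {x83, x84} × {98} = {(x83,98), (x84,98)}
  {x85} × {96, 97} = {(x85,96), (x85,97)}
  {x85} × {96, 98} = {(x85,96), (x85,98)}
  {x85} × {97, 98} = {(x85,97), (x85,98)}
  {x83, x84, x85} × {96} = {(x83,96), (x84,96), (x85,96)}
  {x83, x84, x85} × {97} = {(x83,97), (x84,97), (x85,97)}
  {x83, x84, x85} × {98} = {(x83,98), (x84,98), (x85,98)}
  {x85} × {96, 97, 98} = {(x85,96), (x85,97), (x85,98)}
  {x83, x84} × {96, 97} = {(x83,96), (x83,97), (x84,96), (x84,97)}
  {x83, x84} × {96, 98} = {(x83,96), (x83,98), (x84,96), (x84,98)}
  {x83, x84} × {97, 98} = {(x83,97), (x83,98), (x84,97), (x84,98)}
  {x83, x84} × {96, 97, 98} = {(x83,96), (x83,97), (x83,98), (x84,96), (x84,97), (x84,98)}
  {x83, x84, x85} × {96, 97} = {(x83,96), (x83,97), (x84,96), (x84,97), (x85,96), (x85,97)}
  {x83, x84, x85} × {96, 98} = {(x83,96), (x83,98), (x84,96), (x84,98), (x85,96), (x85,98)}
  {x83, x84, x85} × {97, 98} = {(x83,97), (x83,98), (x84,97), (x84,98), (x85,97), (x85,98)}
  {x83, x84, x85} × {96, 97, 98} = {(x83,96), (x83,97), (x83,98), (x84,96), (x84,97), (x84,98), (x85,96), (x85,97), (x85,98)}
These 22 distinct sets form the basis B.
Close under arbitrary unions to get τ_{X×Y}; counting gives |τ_{X×Y}| = 64.


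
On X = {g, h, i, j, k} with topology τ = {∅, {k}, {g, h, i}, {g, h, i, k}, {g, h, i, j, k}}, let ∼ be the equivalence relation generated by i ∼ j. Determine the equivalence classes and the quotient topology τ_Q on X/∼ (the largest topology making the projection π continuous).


X/∼ = {[g], [h], [i=j], [k]}; |τ_Q| = 3.

Equivalence classes: [g], [h], [i=j], [k].
Quotient map π: X → X/∼ sends g ↦ [g], h ↦ [h], i ↦ [i=j], j ↦ [i=j], k ↦ [k].
For each subset V ⊆ X/∼, compute π^{-1}(V) ⊆ X and check whether π^{-1}(V) ∈ τ. V is open in τ_Q iff π^{-1}(V) ∈ τ.
  V = {}: π^{-1}(V) = ∅ ∈ τ ✓.
  V = {[g]}: π^{-1}(V) = {g} ∉ τ ✗.
  V = {[h]}: π^{-1}(V) = {h} ∉ τ ✗.
  V = {[g], [h]}: π^{-1}(V) = {g, h} ∉ τ ✗.
  V = {[i=j]}: π^{-1}(V) = {i, j} ∉ τ ✗.
  V = {[g], [i=j]}: π^{-1}(V) = {g, i, j} ∉ τ ✗.
  V = {[h], [i=j]}: π^{-1}(V) = {h, i, j} ∉ τ ✗.
  V = {[g], [h], [i=j]}: π^{-1}(V) = {g, h, i, j} ∉ τ ✗.
  V = {[k]}: π^{-1}(V) = {k} ∈ τ ✓.
  V = {[g], [k]}: π^{-1}(V) = {g, k} ∉ τ ✗.
  V = {[h], [k]}: π^{-1}(V) = {h, k} ∉ τ ✗.
  V = {[g], [h], [k]}: π^{-1}(V) = {g, h, k} ∉ τ ✗.
  V = {[i=j], [k]}: π^{-1}(V) = {i, j, k} ∉ τ ✗.
  V = {[g], [i=j], [k]}: π^{-1}(V) = {g, i, j, k} ∉ τ ✗.
  V = {[h], [i=j], [k]}: π^{-1}(V) = {h, i, j, k} ∉ τ ✗.
  V = {[g], [h], [i=j], [k]}: π^{-1}(V) = {g, h, i, j, k} ∈ τ ✓.
Open sets in the quotient: τ_Q = {{}, {[k]}, {[g], [h], [i=j], [k]}} (3 elements).


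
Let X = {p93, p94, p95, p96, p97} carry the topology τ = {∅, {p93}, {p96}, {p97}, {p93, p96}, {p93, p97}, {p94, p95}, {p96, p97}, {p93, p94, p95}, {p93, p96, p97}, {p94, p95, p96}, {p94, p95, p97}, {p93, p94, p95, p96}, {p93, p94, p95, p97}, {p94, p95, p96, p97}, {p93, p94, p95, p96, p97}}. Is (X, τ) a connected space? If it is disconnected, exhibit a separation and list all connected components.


(X, τ) is disconnected; components = [{p93}, {p96}, {p97}, {p94, p95}].

Find clopen sets (U ∈ τ with X ∖ U ∈ τ):
  U = ∅, X ∖ U = {p93, p94, p95, p96, p97} — both open, so U is clopen.
  U = {p93}, X ∖ U = {p94, p95, p96, p97} — both open, so U is clopen.
  U = {p96}, X ∖ U = {p93, p94, p95, p97} — both open, so U is clopen.
  U = {p97}, X ∖ U = {p93, p94, p95, p96} — both open, so U is clopen.
  U = {p93, p96}, X ∖ U = {p94, p95, p97} — both open, so U is clopen.
  U = {p93, p97}, X ∖ U = {p94, p95, p96} — both open, so U is clopen.
  U = {p94, p95}, X ∖ U = {p93, p96, p97} — both open, so U is clopen.
  U = {p96, p97}, X ∖ U = {p93, p94, p95} — both open, so U is clopen.
  U = {p93, p94, p95}, X ∖ U = {p96, p97} — both open, so U is clopen.
  U = {p93, p96, p97}, X ∖ U = {p94, p95} — both open, so U is clopen.
  U = {p94, p95, p96}, X ∖ U = {p93, p97} — both open, so U is clopen.
  U = {p94, p95, p97}, X ∖ U = {p93, p96} — both open, so U is clopen.
  U = {p93, p94, p95, p96}, X ∖ U = {p97} — both open, so U is clopen.
  U = {p93, p94, p95, p97}, X ∖ U = {p96} — both open, so U is clopen.
  U = {p94, p95, p96, p97}, X ∖ U = {p93} — both open, so U is clopen.
  U = {p93, p94, p95, p96, p97}, X ∖ U = ∅ — both open, so U is clopen.
Nontrivial clopen(s) exist: e.g. {p96, p97}. So (X, τ) is disconnected.
Compute connected components by grouping points that agree on all clopens:
  component: {p93}
  component: {p96}
  component: {p97}
  component: {p94, p95}


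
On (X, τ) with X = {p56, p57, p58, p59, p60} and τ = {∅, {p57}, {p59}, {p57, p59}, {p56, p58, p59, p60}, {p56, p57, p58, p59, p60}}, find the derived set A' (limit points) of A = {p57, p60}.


A' = {p56, p58}

For each x ∈ X, list the open sets U ∈ τ with x ∈ U, then check whether U ∩ (A ∖ {x}) ≠ ∅ for every such U.
  x = p56: opens ∋ x are {p56, p58, p59, p60}, {p56, p57, p58, p59, p60}; each meets A ∖ {p56}, so x IS a limit point.
  x = p57: open {p57} ∋ x has {p57} ∩ (A ∖ {p57}) = ∅, so x is NOT a limit point.
  x = p58: opens ∋ x are {p56, p58, p59, p60}, {p56, p57, p58, p59, p60}; each meets A ∖ {p58}, so x IS a limit point.
  x = p59: open {p59} ∋ x has {p59} ∩ (A ∖ {p59}) = ∅, so x is NOT a limit point.
  x = p60: open {p56, p58, p59, p60} ∋ x has {p56, p58, p59, p60} ∩ (A ∖ {p60}) = ∅, so x is NOT a limit point.
Collecting: A' = {p56, p58}.


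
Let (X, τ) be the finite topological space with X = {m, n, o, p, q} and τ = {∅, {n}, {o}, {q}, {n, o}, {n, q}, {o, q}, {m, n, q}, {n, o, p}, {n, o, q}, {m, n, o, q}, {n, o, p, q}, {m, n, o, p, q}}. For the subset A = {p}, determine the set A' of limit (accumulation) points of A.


A' = ∅

For each x ∈ X, list the open sets U ∈ τ with x ∈ U, then check whether U ∩ (A ∖ {x}) ≠ ∅ for every such U.
  x = m: open {m, n, q} ∋ x has {m, n, q} ∩ (A ∖ {m}) = ∅, so x is NOT a limit point.
  x = n: open {n} ∋ x has {n} ∩ (A ∖ {n}) = ∅, so x is NOT a limit point.
  x = o: open {o} ∋ x has {o} ∩ (A ∖ {o}) = ∅, so x is NOT a limit point.
  x = p: open {n, o, p} ∋ x has {n, o, p} ∩ (A ∖ {p}) = ∅, so x is NOT a limit point.
  x = q: open {q} ∋ x has {q} ∩ (A ∖ {q}) = ∅, so x is NOT a limit point.
Collecting: A' = ∅.


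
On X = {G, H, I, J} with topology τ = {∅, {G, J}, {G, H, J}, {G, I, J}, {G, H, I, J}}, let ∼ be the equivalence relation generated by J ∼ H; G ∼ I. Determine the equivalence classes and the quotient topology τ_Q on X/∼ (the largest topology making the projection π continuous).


X/∼ = {[G=I], [H=J]}; |τ_Q| = 2.

Equivalence classes: [G=I], [H=J].
Quotient map π: X → X/∼ sends G ↦ [G=I], H ↦ [H=J], I ↦ [G=I], J ↦ [H=J].
For each subset V ⊆ X/∼, compute π^{-1}(V) ⊆ X and check whether π^{-1}(V) ∈ τ. V is open in τ_Q iff π^{-1}(V) ∈ τ.
  V = {}: π^{-1}(V) = ∅ ∈ τ ✓.
  V = {[G=I]}: π^{-1}(V) = {G, I} ∉ τ ✗.
  V = {[H=J]}: π^{-1}(V) = {H, J} ∉ τ ✗.
  V = {[G=I], [H=J]}: π^{-1}(V) = {G, H, I, J} ∈ τ ✓.
Open sets in the quotient: τ_Q = {{}, {[G=I], [H=J]}} (2 elements).


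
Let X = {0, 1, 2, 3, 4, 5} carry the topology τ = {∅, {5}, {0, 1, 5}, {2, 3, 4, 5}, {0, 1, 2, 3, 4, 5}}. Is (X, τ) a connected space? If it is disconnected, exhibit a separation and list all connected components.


(X, τ) is connected.

Find clopen sets (U ∈ τ with X ∖ U ∈ τ):
  U = ∅, X ∖ U = {0, 1, 2, 3, 4, 5} — both open, so U is clopen.
  U = {0, 1, 2, 3, 4, 5}, X ∖ U = ∅ — both open, so U is clopen.
Only trivial clopens (∅ and X) exist, so (X, τ) is connected.
Compute connected components by grouping points that agree on all clopens:
  component: {0, 1, 2, 3, 4, 5}
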